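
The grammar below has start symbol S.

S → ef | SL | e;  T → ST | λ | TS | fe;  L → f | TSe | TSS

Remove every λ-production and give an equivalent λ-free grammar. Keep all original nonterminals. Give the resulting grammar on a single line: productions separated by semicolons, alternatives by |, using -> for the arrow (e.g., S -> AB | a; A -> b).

Nullable set: {T}.
L -> TSS: T nullable, giving SS | TSS.
L -> TSe: T nullable, giving Se | TSe.
Drop T -> λ.
T -> ST: T nullable, giving S | ST.
T -> TS: T nullable, giving S | TS.
Unchanged (no nullable symbols): S -> SL; S -> e; S -> ef; L -> f; T -> fe.

S -> e | SL | ef; L -> f | SS | Se | TSS | TSe; T -> S | ST | TS | fe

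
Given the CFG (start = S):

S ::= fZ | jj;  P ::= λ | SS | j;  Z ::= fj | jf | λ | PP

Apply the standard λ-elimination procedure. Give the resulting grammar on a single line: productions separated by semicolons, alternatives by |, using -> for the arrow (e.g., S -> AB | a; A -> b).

S -> f | fZ | jj; P -> j | SS; Z -> P | PP | fj | jf

Nullable set: {P, Z}.
S -> fZ: Z nullable, giving f | fZ.
Drop P -> λ.
Drop Z -> λ.
Z -> PP: P, P nullable, giving P | PP.
Unchanged (no nullable symbols): S -> jj; P -> SS; P -> j; Z -> fj; Z -> jf.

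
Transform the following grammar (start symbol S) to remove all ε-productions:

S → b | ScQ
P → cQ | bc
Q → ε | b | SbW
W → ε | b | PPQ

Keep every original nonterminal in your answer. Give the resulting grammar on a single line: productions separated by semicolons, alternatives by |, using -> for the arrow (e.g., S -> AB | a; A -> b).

Nullable set: {Q, W}.
S -> ScQ: Q nullable, giving Sc | ScQ.
P -> cQ: Q nullable, giving c | cQ.
Drop Q -> ε.
Q -> SbW: W nullable, giving Sb | SbW.
Drop W -> ε.
W -> PPQ: Q nullable, giving PP | PPQ.
Unchanged (no nullable symbols): S -> b; P -> bc; Q -> b; W -> b.

S -> b | Sc | ScQ; P -> c | bc | cQ; Q -> b | Sb | SbW; W -> b | PP | PPQ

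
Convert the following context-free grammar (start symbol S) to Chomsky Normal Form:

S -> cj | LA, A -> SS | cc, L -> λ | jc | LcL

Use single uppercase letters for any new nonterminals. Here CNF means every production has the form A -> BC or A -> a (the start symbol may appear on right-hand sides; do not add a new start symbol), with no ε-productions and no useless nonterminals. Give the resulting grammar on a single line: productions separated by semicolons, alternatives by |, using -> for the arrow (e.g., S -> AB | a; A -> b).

Nullable: {L}; after ε-elimination: S -> A | LA | cj; A -> SS | cc; L -> c | Lc | cL | jc | LcL.
After unit-elimination: S -> LA | SS | cc | cj; A -> SS | cc; L -> c | Lc | cL | jc | LcL.
TERM: introduce B -> c, C -> j and substitute in every rule of length ≥2.
BIN: L -> LBL becomes L -> LD, D -> BL.

S -> BB | BC | LA | SS; A -> BB | SS; B -> c; C -> j; D -> BL; L -> c | BL | CB | LB | LD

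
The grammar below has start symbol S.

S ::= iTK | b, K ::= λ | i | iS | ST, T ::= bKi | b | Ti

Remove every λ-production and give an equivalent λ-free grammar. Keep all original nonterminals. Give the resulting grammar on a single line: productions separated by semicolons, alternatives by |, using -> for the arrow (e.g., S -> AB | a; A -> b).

Nullable set: {K}.
S -> iTK: K nullable, giving iT | iTK.
Drop K -> λ.
T -> bKi: K nullable, giving bKi | bi.
Unchanged (no nullable symbols): S -> b; K -> ST; K -> i; K -> iS; T -> Ti; T -> b.

S -> b | iT | iTK; K -> i | ST | iS; T -> b | Ti | bi | bKi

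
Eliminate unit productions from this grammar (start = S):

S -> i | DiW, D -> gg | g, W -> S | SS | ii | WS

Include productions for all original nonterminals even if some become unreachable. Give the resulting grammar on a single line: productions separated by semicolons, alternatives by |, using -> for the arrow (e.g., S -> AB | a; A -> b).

S -> i | DiW; D -> g | gg; W -> i | SS | WS | ii | DiW

Unit productions: W->S.
Unit pairs (A ⇒* B via units): (W,S).
S: inherits non-unit rules of {S} → DiW | i.
D: inherits non-unit rules of {D} → g | gg.
W: inherits non-unit rules of {S, W} → DiW | SS | WS | i | ii.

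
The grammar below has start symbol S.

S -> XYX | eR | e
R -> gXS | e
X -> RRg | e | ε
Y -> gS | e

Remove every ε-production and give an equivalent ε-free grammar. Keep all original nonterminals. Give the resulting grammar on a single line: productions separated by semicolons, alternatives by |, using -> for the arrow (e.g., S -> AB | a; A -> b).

S -> Y | e | XY | YX | eR | XYX; R -> e | gS | gXS; X -> e | RRg; Y -> e | gS

Nullable set: {X}.
S -> XYX: X, X nullable, giving XY | XYX | Y | YX.
R -> gXS: X nullable, giving gS | gXS.
Drop X -> ε.
Unchanged (no nullable symbols): S -> e; S -> eR; R -> e; X -> RRg; X -> e; Y -> e; Y -> gS.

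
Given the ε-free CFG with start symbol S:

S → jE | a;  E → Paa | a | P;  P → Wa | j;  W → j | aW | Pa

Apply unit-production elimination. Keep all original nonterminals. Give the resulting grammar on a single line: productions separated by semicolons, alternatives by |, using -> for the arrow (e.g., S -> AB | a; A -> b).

S -> a | jE; E -> a | j | Wa | Paa; P -> j | Wa; W -> j | Pa | aW

Unit productions: E->P.
Unit pairs (A ⇒* B via units): (E,P).
S: inherits non-unit rules of {S} → a | jE.
E: inherits non-unit rules of {E, P} → Paa | Wa | a | j.
P: inherits non-unit rules of {P} → Wa | j.
W: inherits non-unit rules of {W} → Pa | aW | j.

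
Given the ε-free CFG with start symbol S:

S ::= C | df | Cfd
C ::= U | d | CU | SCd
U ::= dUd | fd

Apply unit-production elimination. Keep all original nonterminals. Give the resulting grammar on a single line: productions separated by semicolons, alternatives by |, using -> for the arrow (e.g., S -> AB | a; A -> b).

S -> d | CU | df | fd | Cfd | SCd | dUd; C -> d | CU | fd | SCd | dUd; U -> fd | dUd

Unit productions: C->U, S->C.
Unit pairs (A ⇒* B via units): (C,U), (S,C), (S,U).
S: inherits non-unit rules of {C, S, U} → CU | Cfd | SCd | d | dUd | df | fd.
C: inherits non-unit rules of {C, U} → CU | SCd | d | dUd | fd.
U: inherits non-unit rules of {U} → dUd | fd.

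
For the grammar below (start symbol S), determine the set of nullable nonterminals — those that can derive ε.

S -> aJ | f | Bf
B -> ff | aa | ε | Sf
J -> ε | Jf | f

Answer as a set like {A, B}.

Directly nullable (have an ε-rule): {B, J}.
Not nullable: S — each has a terminal in every rule's right-hand side or depends on a non-nullable symbol.

{B, J}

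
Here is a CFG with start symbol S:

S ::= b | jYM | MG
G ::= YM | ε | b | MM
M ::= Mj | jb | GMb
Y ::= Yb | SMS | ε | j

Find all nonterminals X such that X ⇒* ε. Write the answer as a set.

Directly nullable (have an ε-rule): {G, Y}.
Not nullable: M, S — each has a terminal in every rule's right-hand side or depends on a non-nullable symbol.

{G, Y}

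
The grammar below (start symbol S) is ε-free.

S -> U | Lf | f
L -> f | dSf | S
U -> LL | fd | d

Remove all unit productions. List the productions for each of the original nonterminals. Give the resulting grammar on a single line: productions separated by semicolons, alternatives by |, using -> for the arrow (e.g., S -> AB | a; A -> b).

S -> d | f | LL | Lf | fd; L -> d | f | LL | Lf | fd | dSf; U -> d | LL | fd

Unit productions: L->S, S->U.
Unit pairs (A ⇒* B via units): (L,S), (L,U), (S,U).
S: inherits non-unit rules of {S, U} → LL | Lf | d | f | fd.
L: inherits non-unit rules of {L, S, U} → LL | Lf | d | dSf | f | fd.
U: inherits non-unit rules of {U} → LL | d | fd.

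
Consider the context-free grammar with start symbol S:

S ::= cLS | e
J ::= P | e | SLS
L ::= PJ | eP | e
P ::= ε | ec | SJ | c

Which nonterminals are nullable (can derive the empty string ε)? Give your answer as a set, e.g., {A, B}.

{J, L, P}

Directly nullable (have an ε-rule): {P}.
J is nullable via J -> P (every symbol on the right is already known nullable).
L is nullable via L -> PJ (every symbol on the right is already known nullable).
Not nullable: S — each has a terminal in every rule's right-hand side or depends on a non-nullable symbol.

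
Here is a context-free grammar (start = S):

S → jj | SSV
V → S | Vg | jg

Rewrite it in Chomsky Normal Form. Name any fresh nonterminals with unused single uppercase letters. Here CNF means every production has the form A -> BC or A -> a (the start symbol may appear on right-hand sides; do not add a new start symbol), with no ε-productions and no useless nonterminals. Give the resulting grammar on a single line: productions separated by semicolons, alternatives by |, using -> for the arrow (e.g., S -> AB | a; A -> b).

No ε-productions.
After unit-elimination: S -> jj | SSV; V -> Vg | jg | jj | SSV.
TERM: introduce B -> g, A -> j and substitute in every rule of length ≥2.
BIN: S -> SSV becomes S -> SC, C -> SV; V -> SSV becomes V -> SD, D -> SV.

S -> AA | SC; A -> j; B -> g; C -> SV; D -> SV; V -> AA | AB | SD | VB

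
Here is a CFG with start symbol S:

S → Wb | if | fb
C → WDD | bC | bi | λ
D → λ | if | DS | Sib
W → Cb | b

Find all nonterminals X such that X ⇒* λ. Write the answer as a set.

{C, D}

Directly nullable (have an ε-rule): {C, D}.
Not nullable: S, W — each has a terminal in every rule's right-hand side or depends on a non-nullable symbol.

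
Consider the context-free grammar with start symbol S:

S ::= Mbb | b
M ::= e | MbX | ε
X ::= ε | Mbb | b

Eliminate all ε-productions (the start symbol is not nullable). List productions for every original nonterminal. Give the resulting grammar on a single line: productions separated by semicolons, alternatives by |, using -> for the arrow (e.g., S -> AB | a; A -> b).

S -> b | bb | Mbb; M -> b | e | Mb | bX | MbX; X -> b | bb | Mbb

Nullable set: {M, X}.
S -> Mbb: M nullable, giving Mbb | bb.
Drop M -> ε.
M -> MbX: M, X nullable, giving Mb | MbX | b | bX.
Drop X -> ε.
X -> Mbb: M nullable, giving Mbb | bb.
Unchanged (no nullable symbols): S -> b; M -> e; X -> b.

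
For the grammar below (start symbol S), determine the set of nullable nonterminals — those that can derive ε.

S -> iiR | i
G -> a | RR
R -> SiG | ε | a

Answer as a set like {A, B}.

Directly nullable (have an ε-rule): {R}.
G is nullable via G -> RR (every symbol on the right is already known nullable).
Not nullable: S — each has a terminal in every rule's right-hand side or depends on a non-nullable symbol.

{G, R}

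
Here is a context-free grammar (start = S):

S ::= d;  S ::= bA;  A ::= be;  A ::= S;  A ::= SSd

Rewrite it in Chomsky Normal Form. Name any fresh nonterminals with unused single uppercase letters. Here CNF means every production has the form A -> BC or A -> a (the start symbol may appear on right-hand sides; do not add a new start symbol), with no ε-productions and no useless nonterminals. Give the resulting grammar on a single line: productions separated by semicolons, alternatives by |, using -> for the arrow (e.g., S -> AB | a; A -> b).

S -> d | CA; A -> d | CA | CD | SE; B -> d; C -> b; D -> e; E -> SB

No ε-productions.
After unit-elimination: S -> d | bA; A -> d | bA | be | SSd.
TERM: introduce C -> b, B -> d, D -> e and substitute in every rule of length ≥2.
BIN: A -> SSB becomes A -> SE, E -> SB.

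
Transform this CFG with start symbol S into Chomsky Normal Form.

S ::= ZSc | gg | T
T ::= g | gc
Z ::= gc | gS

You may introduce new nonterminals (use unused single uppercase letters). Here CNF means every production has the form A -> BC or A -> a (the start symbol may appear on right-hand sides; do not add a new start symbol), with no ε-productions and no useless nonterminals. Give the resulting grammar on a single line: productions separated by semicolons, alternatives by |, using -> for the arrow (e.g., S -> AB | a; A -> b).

S -> g | BA | BB | ZC; A -> c; B -> g; C -> SA; Z -> BA | BS

No ε-productions.
After unit-elimination: S -> g | gc | gg | ZSc; T -> g | gc; Z -> gS | gc.
TERM: introduce A -> c, B -> g and substitute in every rule of length ≥2.
BIN: S -> ZSA becomes S -> ZC, C -> SA.
Drop unreachable/unproductive: T.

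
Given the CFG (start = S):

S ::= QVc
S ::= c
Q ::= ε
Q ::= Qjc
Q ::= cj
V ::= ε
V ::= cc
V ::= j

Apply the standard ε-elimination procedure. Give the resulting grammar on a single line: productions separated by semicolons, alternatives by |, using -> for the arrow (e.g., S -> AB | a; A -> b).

S -> c | Qc | Vc | QVc; Q -> cj | jc | Qjc; V -> j | cc

Nullable set: {Q, V}.
S -> QVc: Q, V nullable, giving QVc | Qc | Vc | c.
Drop Q -> ε.
Q -> Qjc: Q nullable, giving Qjc | jc.
Drop V -> ε.
Unchanged (no nullable symbols): S -> c; Q -> cj; V -> cc; V -> j.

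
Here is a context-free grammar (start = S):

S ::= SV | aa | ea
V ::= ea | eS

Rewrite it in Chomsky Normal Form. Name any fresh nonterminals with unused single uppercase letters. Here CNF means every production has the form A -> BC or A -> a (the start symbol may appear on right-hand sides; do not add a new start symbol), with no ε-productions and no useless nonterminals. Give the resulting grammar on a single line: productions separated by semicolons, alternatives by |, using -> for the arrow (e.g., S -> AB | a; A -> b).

No ε-productions.
No unit productions to eliminate.
TERM: introduce A -> a, B -> e and substitute in every rule of length ≥2.

S -> AA | BA | SV; A -> a; B -> e; V -> BA | BS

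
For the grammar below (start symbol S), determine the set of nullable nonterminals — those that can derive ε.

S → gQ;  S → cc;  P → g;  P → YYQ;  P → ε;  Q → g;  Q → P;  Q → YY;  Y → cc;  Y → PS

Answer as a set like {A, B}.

{P, Q}

Directly nullable (have an ε-rule): {P}.
Q is nullable via Q -> P (every symbol on the right is already known nullable).
Not nullable: S, Y — each has a terminal in every rule's right-hand side or depends on a non-nullable symbol.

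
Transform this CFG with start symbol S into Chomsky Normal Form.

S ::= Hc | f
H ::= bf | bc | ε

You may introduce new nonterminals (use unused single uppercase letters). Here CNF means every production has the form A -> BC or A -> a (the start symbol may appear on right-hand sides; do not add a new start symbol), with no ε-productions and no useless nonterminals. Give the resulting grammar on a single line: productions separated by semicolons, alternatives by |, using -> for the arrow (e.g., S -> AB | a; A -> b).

Nullable: {H}; after ε-elimination: S -> c | f | Hc; H -> bc | bf.
No unit productions to eliminate.
TERM: introduce A -> b, B -> c, C -> f and substitute in every rule of length ≥2.

S -> c | f | HB; A -> b; B -> c; C -> f; H -> AB | AC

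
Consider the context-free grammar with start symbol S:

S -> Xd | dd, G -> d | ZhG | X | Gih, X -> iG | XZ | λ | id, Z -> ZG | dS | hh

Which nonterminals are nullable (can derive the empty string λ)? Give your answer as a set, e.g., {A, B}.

{G, X}

Directly nullable (have an ε-rule): {X}.
G is nullable via G -> X (every symbol on the right is already known nullable).
Not nullable: S, Z — each has a terminal in every rule's right-hand side or depends on a non-nullable symbol.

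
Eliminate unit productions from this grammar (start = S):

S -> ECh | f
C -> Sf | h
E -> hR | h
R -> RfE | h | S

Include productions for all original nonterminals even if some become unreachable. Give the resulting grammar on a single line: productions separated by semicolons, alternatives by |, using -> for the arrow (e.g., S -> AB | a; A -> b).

S -> f | ECh; C -> h | Sf; E -> h | hR; R -> f | h | ECh | RfE

Unit productions: R->S.
Unit pairs (A ⇒* B via units): (R,S).
S: inherits non-unit rules of {S} → ECh | f.
C: inherits non-unit rules of {C} → Sf | h.
E: inherits non-unit rules of {E} → h | hR.
R: inherits non-unit rules of {R, S} → ECh | RfE | f | h.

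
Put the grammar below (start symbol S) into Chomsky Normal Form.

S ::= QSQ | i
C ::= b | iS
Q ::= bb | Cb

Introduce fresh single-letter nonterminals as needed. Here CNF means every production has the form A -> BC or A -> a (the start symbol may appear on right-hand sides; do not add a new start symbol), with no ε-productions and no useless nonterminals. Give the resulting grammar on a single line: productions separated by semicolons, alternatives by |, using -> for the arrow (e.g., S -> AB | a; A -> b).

No ε-productions.
No unit productions to eliminate.
TERM: introduce B -> b, A -> i and substitute in every rule of length ≥2.
BIN: S -> QSQ becomes S -> QD, D -> SQ.

S -> i | QD; A -> i; B -> b; C -> b | AS; D -> SQ; Q -> BB | CB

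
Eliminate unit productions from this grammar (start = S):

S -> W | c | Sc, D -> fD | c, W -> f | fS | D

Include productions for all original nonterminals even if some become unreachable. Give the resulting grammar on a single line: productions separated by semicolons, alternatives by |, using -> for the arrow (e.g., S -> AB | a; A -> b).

Unit productions: S->W, W->D.
Unit pairs (A ⇒* B via units): (S,D), (S,W), (W,D).
S: inherits non-unit rules of {D, S, W} → Sc | c | f | fD | fS.
D: inherits non-unit rules of {D} → c | fD.
W: inherits non-unit rules of {D, W} → c | f | fD | fS.

S -> c | f | Sc | fD | fS; D -> c | fD; W -> c | f | fD | fS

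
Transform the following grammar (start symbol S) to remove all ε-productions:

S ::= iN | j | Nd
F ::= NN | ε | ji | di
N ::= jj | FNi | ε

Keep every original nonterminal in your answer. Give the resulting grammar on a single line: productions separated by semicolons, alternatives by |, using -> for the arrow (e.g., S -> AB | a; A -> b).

S -> d | i | j | Nd | iN; F -> N | NN | di | ji; N -> i | Fi | Ni | jj | FNi

Nullable set: {F, N}.
S -> Nd: N nullable, giving Nd | d.
S -> iN: N nullable, giving i | iN.
Drop F -> ε.
F -> NN: N, N nullable, giving N | NN.
Drop N -> ε.
N -> FNi: F, N nullable, giving FNi | Fi | Ni | i.
Unchanged (no nullable symbols): S -> j; F -> di; F -> ji; N -> jj.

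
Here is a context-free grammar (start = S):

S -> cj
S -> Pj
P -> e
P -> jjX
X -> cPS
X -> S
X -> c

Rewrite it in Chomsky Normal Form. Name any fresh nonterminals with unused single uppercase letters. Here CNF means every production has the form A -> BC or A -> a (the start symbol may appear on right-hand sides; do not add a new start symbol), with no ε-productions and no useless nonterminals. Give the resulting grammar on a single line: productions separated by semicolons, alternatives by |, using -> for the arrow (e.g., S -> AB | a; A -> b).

S -> BA | PA; A -> j; B -> c; C -> AX; D -> PS; P -> e | AC; X -> c | BA | BD | PA

No ε-productions.
After unit-elimination: S -> Pj | cj; P -> e | jjX; X -> c | Pj | cj | cPS.
TERM: introduce B -> c, A -> j and substitute in every rule of length ≥2.
BIN: P -> AAX becomes P -> AC, C -> AX; X -> BPS becomes X -> BD, D -> PS.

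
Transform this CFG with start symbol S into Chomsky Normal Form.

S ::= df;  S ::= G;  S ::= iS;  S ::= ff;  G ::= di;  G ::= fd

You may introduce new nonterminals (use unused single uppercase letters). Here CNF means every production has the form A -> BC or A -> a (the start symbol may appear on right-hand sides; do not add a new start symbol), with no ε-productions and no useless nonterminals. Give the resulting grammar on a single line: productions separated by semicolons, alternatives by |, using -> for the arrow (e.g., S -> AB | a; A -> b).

No ε-productions.
After unit-elimination: S -> df | di | fd | ff | iS; G -> di | fd.
TERM: introduce A -> d, C -> f, B -> i and substitute in every rule of length ≥2.
Drop unreachable/unproductive: G.

S -> AB | AC | BS | CA | CC; A -> d; B -> i; C -> f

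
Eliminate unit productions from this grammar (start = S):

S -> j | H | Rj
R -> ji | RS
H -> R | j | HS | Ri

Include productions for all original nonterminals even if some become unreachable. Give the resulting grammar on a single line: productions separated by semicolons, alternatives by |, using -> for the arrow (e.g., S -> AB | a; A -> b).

Unit productions: H->R, S->H.
Unit pairs (A ⇒* B via units): (H,R), (S,H), (S,R).
S: inherits non-unit rules of {H, R, S} → HS | RS | Ri | Rj | j | ji.
H: inherits non-unit rules of {H, R} → HS | RS | Ri | j | ji.
R: inherits non-unit rules of {R} → RS | ji.

S -> j | HS | RS | Ri | Rj | ji; H -> j | HS | RS | Ri | ji; R -> RS | ji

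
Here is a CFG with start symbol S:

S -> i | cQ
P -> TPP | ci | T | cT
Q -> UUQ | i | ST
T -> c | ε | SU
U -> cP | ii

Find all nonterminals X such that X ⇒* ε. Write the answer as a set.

Directly nullable (have an ε-rule): {T}.
P is nullable via P -> T (every symbol on the right is already known nullable).
Not nullable: Q, S, U — each has a terminal in every rule's right-hand side or depends on a non-nullable symbol.

{P, T}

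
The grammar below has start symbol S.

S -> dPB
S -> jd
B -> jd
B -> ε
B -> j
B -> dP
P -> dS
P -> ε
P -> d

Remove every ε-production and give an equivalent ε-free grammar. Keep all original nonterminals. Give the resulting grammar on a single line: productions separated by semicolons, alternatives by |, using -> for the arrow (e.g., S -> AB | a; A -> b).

Nullable set: {B, P}.
S -> dPB: P, B nullable, giving d | dB | dP | dPB.
Drop B -> ε.
B -> dP: P nullable, giving d | dP.
Drop P -> ε.
Unchanged (no nullable symbols): S -> jd; B -> j; B -> jd; P -> d; P -> dS.

S -> d | dB | dP | jd | dPB; B -> d | j | dP | jd; P -> d | dS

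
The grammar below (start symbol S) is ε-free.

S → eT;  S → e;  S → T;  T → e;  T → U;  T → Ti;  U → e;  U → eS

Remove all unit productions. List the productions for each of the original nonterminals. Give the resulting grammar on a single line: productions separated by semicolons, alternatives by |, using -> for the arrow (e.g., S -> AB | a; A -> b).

S -> e | Ti | eS | eT; T -> e | Ti | eS; U -> e | eS

Unit productions: S->T, T->U.
Unit pairs (A ⇒* B via units): (S,T), (S,U), (T,U).
S: inherits non-unit rules of {S, T, U} → Ti | e | eS | eT.
T: inherits non-unit rules of {T, U} → Ti | e | eS.
U: inherits non-unit rules of {U} → e | eS.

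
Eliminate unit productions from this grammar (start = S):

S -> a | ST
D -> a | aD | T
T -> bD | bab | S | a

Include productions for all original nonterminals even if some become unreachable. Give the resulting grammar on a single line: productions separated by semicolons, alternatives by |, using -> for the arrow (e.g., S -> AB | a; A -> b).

S -> a | ST; D -> a | ST | aD | bD | bab; T -> a | ST | bD | bab

Unit productions: D->T, T->S.
Unit pairs (A ⇒* B via units): (D,S), (D,T), (T,S).
S: inherits non-unit rules of {S} → ST | a.
D: inherits non-unit rules of {D, S, T} → ST | a | aD | bD | bab.
T: inherits non-unit rules of {S, T} → ST | a | bD | bab.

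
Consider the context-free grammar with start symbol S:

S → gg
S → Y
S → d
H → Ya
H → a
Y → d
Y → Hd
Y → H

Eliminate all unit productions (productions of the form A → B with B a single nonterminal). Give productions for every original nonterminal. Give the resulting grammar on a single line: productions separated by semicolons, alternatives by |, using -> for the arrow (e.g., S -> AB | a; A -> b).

Unit productions: S->Y, Y->H.
Unit pairs (A ⇒* B via units): (S,H), (S,Y), (Y,H).
S: inherits non-unit rules of {H, S, Y} → Hd | Ya | a | d | gg.
H: inherits non-unit rules of {H} → Ya | a.
Y: inherits non-unit rules of {H, Y} → Hd | Ya | a | d.

S -> a | d | Hd | Ya | gg; H -> a | Ya; Y -> a | d | Hd | Ya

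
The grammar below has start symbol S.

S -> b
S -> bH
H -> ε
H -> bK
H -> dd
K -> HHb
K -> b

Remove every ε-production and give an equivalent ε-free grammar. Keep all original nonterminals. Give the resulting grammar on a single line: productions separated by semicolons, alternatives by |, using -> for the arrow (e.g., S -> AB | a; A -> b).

S -> b | bH; H -> bK | dd; K -> b | Hb | HHb

Nullable set: {H}.
S -> bH: H nullable, giving b | bH.
Drop H -> ε.
K -> HHb: H, H nullable, giving HHb | Hb | b.
Unchanged (no nullable symbols): S -> b; H -> bK; H -> dd; K -> b.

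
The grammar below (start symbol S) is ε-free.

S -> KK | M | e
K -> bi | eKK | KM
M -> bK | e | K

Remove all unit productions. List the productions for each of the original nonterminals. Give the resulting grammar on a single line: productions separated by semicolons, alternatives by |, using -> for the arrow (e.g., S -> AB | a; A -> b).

Unit productions: M->K, S->M.
Unit pairs (A ⇒* B via units): (M,K), (S,K), (S,M).
S: inherits non-unit rules of {K, M, S} → KK | KM | bK | bi | e | eKK.
K: inherits non-unit rules of {K} → KM | bi | eKK.
M: inherits non-unit rules of {K, M} → KM | bK | bi | e | eKK.

S -> e | KK | KM | bK | bi | eKK; K -> KM | bi | eKK; M -> e | KM | bK | bi | eKK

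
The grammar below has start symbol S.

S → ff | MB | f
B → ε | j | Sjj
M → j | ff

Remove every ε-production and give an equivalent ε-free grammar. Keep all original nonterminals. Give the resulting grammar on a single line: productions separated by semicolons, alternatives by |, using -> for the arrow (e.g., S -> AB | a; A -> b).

Nullable set: {B}.
S -> MB: B nullable, giving M | MB.
Drop B -> ε.
Unchanged (no nullable symbols): S -> f; S -> ff; B -> Sjj; B -> j; M -> ff; M -> j.

S -> M | f | MB | ff; B -> j | Sjj; M -> j | ff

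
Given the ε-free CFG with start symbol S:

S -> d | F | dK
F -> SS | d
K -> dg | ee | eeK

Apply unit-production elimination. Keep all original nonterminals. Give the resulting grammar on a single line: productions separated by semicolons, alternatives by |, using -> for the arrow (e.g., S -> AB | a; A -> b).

Unit productions: S->F.
Unit pairs (A ⇒* B via units): (S,F).
S: inherits non-unit rules of {F, S} → SS | d | dK.
F: inherits non-unit rules of {F} → SS | d.
K: inherits non-unit rules of {K} → dg | ee | eeK.

S -> d | SS | dK; F -> d | SS; K -> dg | ee | eeK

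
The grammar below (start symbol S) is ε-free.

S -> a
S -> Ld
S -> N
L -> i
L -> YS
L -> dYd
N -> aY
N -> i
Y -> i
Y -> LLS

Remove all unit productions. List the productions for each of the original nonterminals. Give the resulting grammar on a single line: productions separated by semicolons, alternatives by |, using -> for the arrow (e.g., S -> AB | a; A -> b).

S -> a | i | Ld | aY; L -> i | YS | dYd; N -> i | aY; Y -> i | LLS

Unit productions: S->N.
Unit pairs (A ⇒* B via units): (S,N).
S: inherits non-unit rules of {N, S} → Ld | a | aY | i.
L: inherits non-unit rules of {L} → YS | dYd | i.
N: inherits non-unit rules of {N} → aY | i.
Y: inherits non-unit rules of {Y} → LLS | i.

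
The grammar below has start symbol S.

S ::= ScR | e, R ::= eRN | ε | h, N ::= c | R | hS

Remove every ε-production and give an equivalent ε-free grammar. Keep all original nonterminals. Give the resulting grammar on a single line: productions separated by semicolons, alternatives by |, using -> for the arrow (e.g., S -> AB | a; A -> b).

Nullable set: {N, R}.
S -> ScR: R nullable, giving Sc | ScR.
N -> R: R nullable, giving R.
Drop R -> ε.
R -> eRN: R, N nullable, giving e | eN | eR | eRN.
Unchanged (no nullable symbols): S -> e; N -> c; N -> hS; R -> h.

S -> e | Sc | ScR; N -> R | c | hS; R -> e | h | eN | eR | eRN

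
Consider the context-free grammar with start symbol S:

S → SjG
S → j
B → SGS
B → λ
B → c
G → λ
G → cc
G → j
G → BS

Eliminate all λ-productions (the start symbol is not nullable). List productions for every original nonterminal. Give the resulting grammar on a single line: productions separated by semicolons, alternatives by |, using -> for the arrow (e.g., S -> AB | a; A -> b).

Nullable set: {B, G}.
S -> SjG: G nullable, giving Sj | SjG.
Drop B -> λ.
B -> SGS: G nullable, giving SGS | SS.
Drop G -> λ.
G -> BS: B nullable, giving BS | S.
Unchanged (no nullable symbols): S -> j; B -> c; G -> cc; G -> j.

S -> j | Sj | SjG; B -> c | SS | SGS; G -> S | j | BS | cc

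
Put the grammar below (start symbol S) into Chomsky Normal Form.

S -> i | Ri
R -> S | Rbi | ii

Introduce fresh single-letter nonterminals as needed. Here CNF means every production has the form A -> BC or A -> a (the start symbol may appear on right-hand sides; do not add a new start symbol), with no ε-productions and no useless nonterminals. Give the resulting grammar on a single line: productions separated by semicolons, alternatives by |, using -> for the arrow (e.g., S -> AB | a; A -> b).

S -> i | RB; A -> b; B -> i; C -> AB; R -> i | BB | RB | RC

No ε-productions.
After unit-elimination: S -> i | Ri; R -> i | Ri | ii | Rbi.
TERM: introduce A -> b, B -> i and substitute in every rule of length ≥2.
BIN: R -> RAB becomes R -> RC, C -> AB.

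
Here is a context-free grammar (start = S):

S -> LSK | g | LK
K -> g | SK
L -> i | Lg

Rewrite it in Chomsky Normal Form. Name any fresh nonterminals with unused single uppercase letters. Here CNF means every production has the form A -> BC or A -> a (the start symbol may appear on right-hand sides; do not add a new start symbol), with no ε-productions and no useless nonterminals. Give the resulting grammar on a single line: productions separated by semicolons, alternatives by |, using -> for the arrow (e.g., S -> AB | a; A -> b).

S -> g | LB | LK; A -> g; B -> SK; K -> g | SK; L -> i | LA

No ε-productions.
No unit productions to eliminate.
TERM: introduce A -> g and substitute in every rule of length ≥2.
BIN: S -> LSK becomes S -> LB, B -> SK.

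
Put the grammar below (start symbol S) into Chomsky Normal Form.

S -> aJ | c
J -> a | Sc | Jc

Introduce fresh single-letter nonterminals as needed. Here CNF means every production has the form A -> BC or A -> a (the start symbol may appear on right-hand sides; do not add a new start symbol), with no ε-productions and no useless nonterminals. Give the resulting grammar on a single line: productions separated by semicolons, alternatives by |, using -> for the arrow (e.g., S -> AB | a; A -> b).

No ε-productions.
No unit productions to eliminate.
TERM: introduce B -> a, A -> c and substitute in every rule of length ≥2.

S -> c | BJ; A -> c; B -> a; J -> a | JA | SA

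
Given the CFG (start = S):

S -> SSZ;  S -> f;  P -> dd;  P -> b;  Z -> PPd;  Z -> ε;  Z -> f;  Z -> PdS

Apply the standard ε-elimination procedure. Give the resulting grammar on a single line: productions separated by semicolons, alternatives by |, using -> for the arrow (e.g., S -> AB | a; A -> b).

S -> f | SS | SSZ; P -> b | dd; Z -> f | PPd | PdS

Nullable set: {Z}.
S -> SSZ: Z nullable, giving SS | SSZ.
Drop Z -> ε.
Unchanged (no nullable symbols): S -> f; P -> b; P -> dd; Z -> PPd; Z -> PdS; Z -> f.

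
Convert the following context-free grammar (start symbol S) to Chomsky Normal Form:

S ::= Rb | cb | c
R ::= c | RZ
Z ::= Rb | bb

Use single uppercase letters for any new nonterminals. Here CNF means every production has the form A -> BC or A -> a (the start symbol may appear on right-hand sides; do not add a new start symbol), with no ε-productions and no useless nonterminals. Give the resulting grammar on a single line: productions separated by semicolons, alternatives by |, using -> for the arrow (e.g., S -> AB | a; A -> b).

No ε-productions.
No unit productions to eliminate.
TERM: introduce A -> b, B -> c and substitute in every rule of length ≥2.

S -> c | BA | RA; A -> b; B -> c; R -> c | RZ; Z -> AA | RA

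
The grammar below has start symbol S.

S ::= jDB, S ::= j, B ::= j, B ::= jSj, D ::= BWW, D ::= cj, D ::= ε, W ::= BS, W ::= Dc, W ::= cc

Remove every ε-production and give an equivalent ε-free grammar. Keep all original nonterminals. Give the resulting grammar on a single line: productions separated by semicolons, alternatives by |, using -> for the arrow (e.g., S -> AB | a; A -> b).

S -> j | jB | jDB; B -> j | jSj; D -> cj | BWW; W -> c | BS | Dc | cc

Nullable set: {D}.
S -> jDB: D nullable, giving jB | jDB.
Drop D -> ε.
W -> Dc: D nullable, giving Dc | c.
Unchanged (no nullable symbols): S -> j; B -> j; B -> jSj; D -> BWW; D -> cj; W -> BS; W -> cc.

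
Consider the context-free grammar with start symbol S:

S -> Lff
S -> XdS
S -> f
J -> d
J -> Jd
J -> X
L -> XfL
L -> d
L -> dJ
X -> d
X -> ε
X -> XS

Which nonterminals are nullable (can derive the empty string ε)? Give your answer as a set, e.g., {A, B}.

Directly nullable (have an ε-rule): {X}.
J is nullable via J -> X (every symbol on the right is already known nullable).
Not nullable: L, S — each has a terminal in every rule's right-hand side or depends on a non-nullable symbol.

{J, X}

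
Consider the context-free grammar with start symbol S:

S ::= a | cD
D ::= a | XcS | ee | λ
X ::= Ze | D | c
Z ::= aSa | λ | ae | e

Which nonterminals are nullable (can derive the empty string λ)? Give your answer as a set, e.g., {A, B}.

{D, X, Z}

Directly nullable (have an ε-rule): {D, Z}.
X is nullable via X -> D (every symbol on the right is already known nullable).
Not nullable: S — each has a terminal in every rule's right-hand side or depends on a non-nullable symbol.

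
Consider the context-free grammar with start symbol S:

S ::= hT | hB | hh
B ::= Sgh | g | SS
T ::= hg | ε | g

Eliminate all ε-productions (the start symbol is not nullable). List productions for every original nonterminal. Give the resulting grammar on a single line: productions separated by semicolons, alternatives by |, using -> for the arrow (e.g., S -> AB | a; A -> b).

S -> h | hB | hT | hh; B -> g | SS | Sgh; T -> g | hg

Nullable set: {T}.
S -> hT: T nullable, giving h | hT.
Drop T -> ε.
Unchanged (no nullable symbols): S -> hB; S -> hh; B -> SS; B -> Sgh; B -> g; T -> g; T -> hg.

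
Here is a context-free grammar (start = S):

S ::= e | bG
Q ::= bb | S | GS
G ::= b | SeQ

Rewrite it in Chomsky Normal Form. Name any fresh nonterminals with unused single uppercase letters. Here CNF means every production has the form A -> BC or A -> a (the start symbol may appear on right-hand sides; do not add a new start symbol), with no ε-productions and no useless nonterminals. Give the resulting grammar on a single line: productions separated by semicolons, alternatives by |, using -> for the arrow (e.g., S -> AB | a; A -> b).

S -> e | BG; A -> e; B -> b; C -> AQ; G -> b | SC; Q -> e | BB | BG | GS

No ε-productions.
After unit-elimination: S -> e | bG; G -> b | SeQ; Q -> e | GS | bG | bb.
TERM: introduce B -> b, A -> e and substitute in every rule of length ≥2.
BIN: G -> SAQ becomes G -> SC, C -> AQ.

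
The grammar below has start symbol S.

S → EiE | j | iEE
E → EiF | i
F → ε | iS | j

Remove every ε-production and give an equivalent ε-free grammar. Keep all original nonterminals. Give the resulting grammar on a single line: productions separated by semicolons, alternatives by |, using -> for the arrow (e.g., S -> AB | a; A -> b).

Nullable set: {F}.
E -> EiF: F nullable, giving Ei | EiF.
Drop F -> ε.
Unchanged (no nullable symbols): S -> EiE; S -> iEE; S -> j; E -> i; F -> iS; F -> j.

S -> j | EiE | iEE; E -> i | Ei | EiF; F -> j | iS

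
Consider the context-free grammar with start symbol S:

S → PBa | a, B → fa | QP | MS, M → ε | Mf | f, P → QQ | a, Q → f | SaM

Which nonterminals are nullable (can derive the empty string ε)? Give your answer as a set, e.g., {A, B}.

Directly nullable (have an ε-rule): {M}.
Not nullable: B, P, Q, S — each has a terminal in every rule's right-hand side or depends on a non-nullable symbol.

{M}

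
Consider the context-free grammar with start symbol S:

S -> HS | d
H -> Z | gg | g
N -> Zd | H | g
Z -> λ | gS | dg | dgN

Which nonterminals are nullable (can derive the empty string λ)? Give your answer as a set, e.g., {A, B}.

Directly nullable (have an ε-rule): {Z}.
H is nullable via H -> Z (every symbol on the right is already known nullable).
N is nullable via N -> H (every symbol on the right is already known nullable).
Not nullable: S — each has a terminal in every rule's right-hand side or depends on a non-nullable symbol.

{H, N, Z}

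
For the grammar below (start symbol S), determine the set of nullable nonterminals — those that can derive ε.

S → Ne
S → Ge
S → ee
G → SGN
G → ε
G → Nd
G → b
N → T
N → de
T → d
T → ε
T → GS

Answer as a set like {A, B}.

{G, N, T}

Directly nullable (have an ε-rule): {G, T}.
N is nullable via N -> T (every symbol on the right is already known nullable).
Not nullable: S — each has a terminal in every rule's right-hand side or depends on a non-nullable symbol.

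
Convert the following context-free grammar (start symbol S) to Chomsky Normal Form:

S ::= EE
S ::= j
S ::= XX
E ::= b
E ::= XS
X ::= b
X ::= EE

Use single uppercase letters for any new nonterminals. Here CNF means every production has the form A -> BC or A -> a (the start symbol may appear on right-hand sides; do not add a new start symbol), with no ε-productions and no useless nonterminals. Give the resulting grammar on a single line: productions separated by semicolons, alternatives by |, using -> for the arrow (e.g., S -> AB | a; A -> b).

No ε-productions.
No unit productions to eliminate.

S -> j | EE | XX; E -> b | XS; X -> b | EE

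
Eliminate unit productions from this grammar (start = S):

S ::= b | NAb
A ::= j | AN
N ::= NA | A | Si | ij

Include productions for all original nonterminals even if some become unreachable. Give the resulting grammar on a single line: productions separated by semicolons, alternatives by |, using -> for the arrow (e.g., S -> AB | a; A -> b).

Unit productions: N->A.
Unit pairs (A ⇒* B via units): (N,A).
S: inherits non-unit rules of {S} → NAb | b.
A: inherits non-unit rules of {A} → AN | j.
N: inherits non-unit rules of {A, N} → AN | NA | Si | ij | j.

S -> b | NAb; A -> j | AN; N -> j | AN | NA | Si | ij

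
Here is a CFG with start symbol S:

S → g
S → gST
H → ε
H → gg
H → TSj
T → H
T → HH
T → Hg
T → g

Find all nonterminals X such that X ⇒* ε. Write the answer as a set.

{H, T}

Directly nullable (have an ε-rule): {H}.
T is nullable via T -> H (every symbol on the right is already known nullable).
Not nullable: S — each has a terminal in every rule's right-hand side or depends on a non-nullable symbol.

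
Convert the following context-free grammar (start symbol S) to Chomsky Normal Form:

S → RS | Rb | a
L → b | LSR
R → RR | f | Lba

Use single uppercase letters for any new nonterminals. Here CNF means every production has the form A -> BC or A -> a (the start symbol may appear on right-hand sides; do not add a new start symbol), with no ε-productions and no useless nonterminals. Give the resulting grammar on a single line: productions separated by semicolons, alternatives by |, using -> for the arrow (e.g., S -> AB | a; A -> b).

S -> a | RA | RS; A -> b; B -> a; C -> SR; D -> AB; L -> b | LC; R -> f | LD | RR

No ε-productions.
No unit productions to eliminate.
TERM: introduce B -> a, A -> b and substitute in every rule of length ≥2.
BIN: L -> LSR becomes L -> LC, C -> SR; R -> LAB becomes R -> LD, D -> AB.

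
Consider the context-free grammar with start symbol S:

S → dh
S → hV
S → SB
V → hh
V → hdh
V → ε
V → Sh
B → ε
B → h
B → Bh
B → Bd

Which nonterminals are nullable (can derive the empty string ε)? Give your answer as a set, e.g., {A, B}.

{B, V}

Directly nullable (have an ε-rule): {B, V}.
Not nullable: S — each has a terminal in every rule's right-hand side or depends on a non-nullable symbol.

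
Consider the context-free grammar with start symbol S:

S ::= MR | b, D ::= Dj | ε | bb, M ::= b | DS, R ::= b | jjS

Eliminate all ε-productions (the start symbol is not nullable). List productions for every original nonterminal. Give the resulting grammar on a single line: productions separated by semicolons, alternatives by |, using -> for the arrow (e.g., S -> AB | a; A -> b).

S -> b | MR; D -> j | Dj | bb; M -> S | b | DS; R -> b | jjS

Nullable set: {D}.
Drop D -> ε.
D -> Dj: D nullable, giving Dj | j.
M -> DS: D nullable, giving DS | S.
Unchanged (no nullable symbols): S -> MR; S -> b; D -> bb; M -> b; R -> b; R -> jjS.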